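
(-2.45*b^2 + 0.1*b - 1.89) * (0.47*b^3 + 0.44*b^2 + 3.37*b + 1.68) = -1.1515*b^5 - 1.031*b^4 - 9.1008*b^3 - 4.6106*b^2 - 6.2013*b - 3.1752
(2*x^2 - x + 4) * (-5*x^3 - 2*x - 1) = -10*x^5 + 5*x^4 - 24*x^3 - 7*x - 4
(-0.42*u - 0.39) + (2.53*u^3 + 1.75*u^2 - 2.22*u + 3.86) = 2.53*u^3 + 1.75*u^2 - 2.64*u + 3.47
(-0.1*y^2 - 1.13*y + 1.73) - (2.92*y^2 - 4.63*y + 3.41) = -3.02*y^2 + 3.5*y - 1.68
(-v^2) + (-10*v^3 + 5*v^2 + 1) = -10*v^3 + 4*v^2 + 1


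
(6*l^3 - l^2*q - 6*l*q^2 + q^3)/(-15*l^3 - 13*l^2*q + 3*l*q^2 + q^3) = (6*l^2 - 7*l*q + q^2)/(-15*l^2 + 2*l*q + q^2)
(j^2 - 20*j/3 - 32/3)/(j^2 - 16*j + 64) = (j + 4/3)/(j - 8)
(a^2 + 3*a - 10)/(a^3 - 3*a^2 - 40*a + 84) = (a + 5)/(a^2 - a - 42)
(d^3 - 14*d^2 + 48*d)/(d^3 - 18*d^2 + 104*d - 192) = d/(d - 4)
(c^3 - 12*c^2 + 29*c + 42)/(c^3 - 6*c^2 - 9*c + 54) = (c^2 - 6*c - 7)/(c^2 - 9)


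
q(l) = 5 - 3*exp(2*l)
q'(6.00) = -976528.75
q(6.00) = -488259.37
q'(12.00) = -158934732779.06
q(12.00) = -79467366384.53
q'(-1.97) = -0.12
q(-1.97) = 4.94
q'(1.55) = -133.19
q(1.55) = -61.59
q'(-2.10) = -0.09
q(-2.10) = 4.96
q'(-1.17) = -0.58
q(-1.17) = 4.71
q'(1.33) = -85.78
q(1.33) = -37.89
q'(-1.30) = -0.45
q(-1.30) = 4.78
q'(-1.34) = -0.41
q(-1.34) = 4.79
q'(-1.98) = -0.11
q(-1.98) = 4.94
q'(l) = -6*exp(2*l)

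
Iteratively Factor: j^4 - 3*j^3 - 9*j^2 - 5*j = (j + 1)*(j^3 - 4*j^2 - 5*j) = (j + 1)^2*(j^2 - 5*j) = j*(j + 1)^2*(j - 5)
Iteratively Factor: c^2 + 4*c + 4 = (c + 2)*(c + 2)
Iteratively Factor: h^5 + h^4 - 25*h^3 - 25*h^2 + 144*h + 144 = (h + 1)*(h^4 - 25*h^2 + 144) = (h + 1)*(h + 4)*(h^3 - 4*h^2 - 9*h + 36) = (h - 3)*(h + 1)*(h + 4)*(h^2 - h - 12) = (h - 4)*(h - 3)*(h + 1)*(h + 4)*(h + 3)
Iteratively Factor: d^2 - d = (d - 1)*(d)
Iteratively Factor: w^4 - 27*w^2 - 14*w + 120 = (w - 2)*(w^3 + 2*w^2 - 23*w - 60) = (w - 2)*(w + 3)*(w^2 - w - 20) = (w - 5)*(w - 2)*(w + 3)*(w + 4)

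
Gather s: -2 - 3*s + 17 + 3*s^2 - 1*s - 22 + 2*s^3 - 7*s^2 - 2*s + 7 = 2*s^3 - 4*s^2 - 6*s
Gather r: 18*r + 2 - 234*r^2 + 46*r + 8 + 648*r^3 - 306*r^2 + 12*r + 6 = 648*r^3 - 540*r^2 + 76*r + 16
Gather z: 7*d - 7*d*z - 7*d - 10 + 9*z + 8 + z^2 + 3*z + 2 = z^2 + z*(12 - 7*d)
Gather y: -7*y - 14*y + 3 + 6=9 - 21*y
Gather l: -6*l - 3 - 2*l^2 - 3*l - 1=-2*l^2 - 9*l - 4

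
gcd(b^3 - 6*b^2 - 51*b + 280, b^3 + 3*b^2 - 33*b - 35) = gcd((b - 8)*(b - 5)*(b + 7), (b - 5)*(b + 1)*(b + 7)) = b^2 + 2*b - 35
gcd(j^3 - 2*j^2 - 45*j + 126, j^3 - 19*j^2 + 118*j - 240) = j - 6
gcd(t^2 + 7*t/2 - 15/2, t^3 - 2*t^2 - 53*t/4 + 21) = t - 3/2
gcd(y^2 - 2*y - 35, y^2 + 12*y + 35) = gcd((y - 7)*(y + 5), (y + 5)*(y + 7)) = y + 5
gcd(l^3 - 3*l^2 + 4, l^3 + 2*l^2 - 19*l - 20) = l + 1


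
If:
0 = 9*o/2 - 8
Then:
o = 16/9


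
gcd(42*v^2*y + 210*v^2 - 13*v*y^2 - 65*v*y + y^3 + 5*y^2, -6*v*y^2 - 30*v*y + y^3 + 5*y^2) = -6*v*y - 30*v + y^2 + 5*y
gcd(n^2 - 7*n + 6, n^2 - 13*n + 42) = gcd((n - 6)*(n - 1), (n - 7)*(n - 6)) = n - 6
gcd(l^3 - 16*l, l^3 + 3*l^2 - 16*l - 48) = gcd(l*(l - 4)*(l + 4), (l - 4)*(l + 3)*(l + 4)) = l^2 - 16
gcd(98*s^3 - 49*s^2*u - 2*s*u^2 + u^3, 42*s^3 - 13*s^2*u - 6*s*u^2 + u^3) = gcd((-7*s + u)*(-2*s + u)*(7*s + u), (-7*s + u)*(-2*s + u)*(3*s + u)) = 14*s^2 - 9*s*u + u^2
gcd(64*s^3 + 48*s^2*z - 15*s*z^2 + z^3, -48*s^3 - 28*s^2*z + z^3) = 1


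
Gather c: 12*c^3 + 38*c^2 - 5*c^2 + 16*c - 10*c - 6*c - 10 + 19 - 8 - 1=12*c^3 + 33*c^2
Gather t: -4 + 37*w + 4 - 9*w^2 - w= -9*w^2 + 36*w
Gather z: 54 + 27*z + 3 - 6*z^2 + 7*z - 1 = -6*z^2 + 34*z + 56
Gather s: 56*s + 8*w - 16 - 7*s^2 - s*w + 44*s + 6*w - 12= -7*s^2 + s*(100 - w) + 14*w - 28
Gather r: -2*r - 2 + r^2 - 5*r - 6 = r^2 - 7*r - 8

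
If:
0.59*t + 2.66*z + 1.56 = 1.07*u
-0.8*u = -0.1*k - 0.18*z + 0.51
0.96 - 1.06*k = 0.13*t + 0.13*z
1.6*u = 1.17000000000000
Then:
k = 2.97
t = -21.30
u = 0.73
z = 4.43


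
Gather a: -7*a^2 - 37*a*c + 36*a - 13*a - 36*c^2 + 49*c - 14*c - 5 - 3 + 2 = -7*a^2 + a*(23 - 37*c) - 36*c^2 + 35*c - 6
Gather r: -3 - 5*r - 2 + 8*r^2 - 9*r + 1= 8*r^2 - 14*r - 4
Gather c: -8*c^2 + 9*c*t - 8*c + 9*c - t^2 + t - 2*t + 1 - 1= -8*c^2 + c*(9*t + 1) - t^2 - t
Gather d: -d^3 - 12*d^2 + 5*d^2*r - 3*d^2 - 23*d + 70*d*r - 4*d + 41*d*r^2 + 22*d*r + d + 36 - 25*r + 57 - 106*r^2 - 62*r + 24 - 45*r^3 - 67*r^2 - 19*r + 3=-d^3 + d^2*(5*r - 15) + d*(41*r^2 + 92*r - 26) - 45*r^3 - 173*r^2 - 106*r + 120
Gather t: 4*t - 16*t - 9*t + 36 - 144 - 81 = -21*t - 189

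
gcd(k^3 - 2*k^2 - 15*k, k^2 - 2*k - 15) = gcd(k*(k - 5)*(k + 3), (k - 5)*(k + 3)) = k^2 - 2*k - 15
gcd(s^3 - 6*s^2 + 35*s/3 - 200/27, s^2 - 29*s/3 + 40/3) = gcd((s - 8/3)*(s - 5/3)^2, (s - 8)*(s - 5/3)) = s - 5/3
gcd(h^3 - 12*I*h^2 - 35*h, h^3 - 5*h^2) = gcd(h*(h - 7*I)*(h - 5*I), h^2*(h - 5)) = h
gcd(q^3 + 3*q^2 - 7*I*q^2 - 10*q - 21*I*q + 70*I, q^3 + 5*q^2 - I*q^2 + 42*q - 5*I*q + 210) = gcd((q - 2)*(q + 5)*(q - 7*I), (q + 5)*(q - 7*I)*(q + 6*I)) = q^2 + q*(5 - 7*I) - 35*I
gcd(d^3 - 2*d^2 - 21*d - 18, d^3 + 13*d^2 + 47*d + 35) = d + 1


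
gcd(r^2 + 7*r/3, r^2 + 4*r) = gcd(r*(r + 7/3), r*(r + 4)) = r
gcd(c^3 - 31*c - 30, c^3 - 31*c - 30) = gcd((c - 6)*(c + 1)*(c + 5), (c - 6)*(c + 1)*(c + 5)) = c^3 - 31*c - 30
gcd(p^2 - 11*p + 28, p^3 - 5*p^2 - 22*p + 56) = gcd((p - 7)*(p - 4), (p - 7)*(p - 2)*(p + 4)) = p - 7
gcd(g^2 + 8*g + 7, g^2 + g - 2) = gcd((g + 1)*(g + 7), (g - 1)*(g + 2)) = 1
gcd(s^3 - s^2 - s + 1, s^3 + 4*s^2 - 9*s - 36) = 1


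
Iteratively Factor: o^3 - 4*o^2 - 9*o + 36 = (o + 3)*(o^2 - 7*o + 12) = (o - 4)*(o + 3)*(o - 3)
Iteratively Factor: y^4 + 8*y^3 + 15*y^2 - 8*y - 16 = (y - 1)*(y^3 + 9*y^2 + 24*y + 16) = (y - 1)*(y + 4)*(y^2 + 5*y + 4) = (y - 1)*(y + 1)*(y + 4)*(y + 4)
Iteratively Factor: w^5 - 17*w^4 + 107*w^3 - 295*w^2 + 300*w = (w - 5)*(w^4 - 12*w^3 + 47*w^2 - 60*w) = (w - 5)*(w - 3)*(w^3 - 9*w^2 + 20*w) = (w - 5)*(w - 4)*(w - 3)*(w^2 - 5*w) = w*(w - 5)*(w - 4)*(w - 3)*(w - 5)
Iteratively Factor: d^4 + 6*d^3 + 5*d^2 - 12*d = (d - 1)*(d^3 + 7*d^2 + 12*d) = d*(d - 1)*(d^2 + 7*d + 12) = d*(d - 1)*(d + 4)*(d + 3)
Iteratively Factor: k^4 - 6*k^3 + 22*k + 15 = (k + 1)*(k^3 - 7*k^2 + 7*k + 15) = (k + 1)^2*(k^2 - 8*k + 15) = (k - 3)*(k + 1)^2*(k - 5)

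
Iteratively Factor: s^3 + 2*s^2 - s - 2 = (s + 1)*(s^2 + s - 2) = (s - 1)*(s + 1)*(s + 2)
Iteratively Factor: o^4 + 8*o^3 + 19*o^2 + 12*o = (o + 4)*(o^3 + 4*o^2 + 3*o) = (o + 3)*(o + 4)*(o^2 + o) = o*(o + 3)*(o + 4)*(o + 1)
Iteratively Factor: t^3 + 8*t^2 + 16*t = (t + 4)*(t^2 + 4*t) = t*(t + 4)*(t + 4)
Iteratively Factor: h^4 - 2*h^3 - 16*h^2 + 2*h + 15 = (h + 3)*(h^3 - 5*h^2 - h + 5) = (h - 5)*(h + 3)*(h^2 - 1) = (h - 5)*(h - 1)*(h + 3)*(h + 1)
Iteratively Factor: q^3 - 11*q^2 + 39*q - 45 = (q - 3)*(q^2 - 8*q + 15) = (q - 5)*(q - 3)*(q - 3)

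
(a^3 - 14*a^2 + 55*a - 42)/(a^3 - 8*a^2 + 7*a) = (a - 6)/a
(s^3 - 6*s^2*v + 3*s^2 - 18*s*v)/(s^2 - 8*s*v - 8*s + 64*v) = s*(s^2 - 6*s*v + 3*s - 18*v)/(s^2 - 8*s*v - 8*s + 64*v)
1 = 1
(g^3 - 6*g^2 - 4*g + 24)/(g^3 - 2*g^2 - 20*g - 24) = (g - 2)/(g + 2)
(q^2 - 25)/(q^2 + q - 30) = (q + 5)/(q + 6)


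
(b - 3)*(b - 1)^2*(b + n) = b^4 + b^3*n - 5*b^3 - 5*b^2*n + 7*b^2 + 7*b*n - 3*b - 3*n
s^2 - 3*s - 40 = (s - 8)*(s + 5)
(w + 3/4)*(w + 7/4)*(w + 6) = w^3 + 17*w^2/2 + 261*w/16 + 63/8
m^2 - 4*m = m*(m - 4)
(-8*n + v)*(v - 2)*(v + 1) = -8*n*v^2 + 8*n*v + 16*n + v^3 - v^2 - 2*v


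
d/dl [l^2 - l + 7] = 2*l - 1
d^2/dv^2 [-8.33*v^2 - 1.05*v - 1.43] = -16.6600000000000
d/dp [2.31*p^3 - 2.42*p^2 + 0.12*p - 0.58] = 6.93*p^2 - 4.84*p + 0.12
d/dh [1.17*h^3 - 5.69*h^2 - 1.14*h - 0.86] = 3.51*h^2 - 11.38*h - 1.14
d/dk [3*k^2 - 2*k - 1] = 6*k - 2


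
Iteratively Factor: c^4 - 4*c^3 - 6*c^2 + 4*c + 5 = (c - 1)*(c^3 - 3*c^2 - 9*c - 5) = (c - 1)*(c + 1)*(c^2 - 4*c - 5) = (c - 1)*(c + 1)^2*(c - 5)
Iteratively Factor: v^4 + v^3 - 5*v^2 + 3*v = (v - 1)*(v^3 + 2*v^2 - 3*v) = (v - 1)^2*(v^2 + 3*v) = v*(v - 1)^2*(v + 3)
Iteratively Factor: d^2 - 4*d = (d - 4)*(d)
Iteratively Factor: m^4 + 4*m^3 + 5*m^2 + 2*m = (m)*(m^3 + 4*m^2 + 5*m + 2) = m*(m + 2)*(m^2 + 2*m + 1) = m*(m + 1)*(m + 2)*(m + 1)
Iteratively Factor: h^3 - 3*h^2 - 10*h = (h - 5)*(h^2 + 2*h) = h*(h - 5)*(h + 2)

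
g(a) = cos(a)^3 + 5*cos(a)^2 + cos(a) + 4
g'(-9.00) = -2.32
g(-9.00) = 6.48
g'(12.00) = 6.21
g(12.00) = 9.01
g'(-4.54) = 0.62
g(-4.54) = 3.97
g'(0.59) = -6.33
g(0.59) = 8.86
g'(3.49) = -1.96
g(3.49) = 6.65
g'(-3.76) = 2.99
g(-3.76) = 5.96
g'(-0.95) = 6.37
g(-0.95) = 6.47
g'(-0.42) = 5.15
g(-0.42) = 9.84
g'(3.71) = -2.85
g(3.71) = 6.11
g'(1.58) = -0.91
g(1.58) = 3.99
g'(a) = -3*sin(a)*cos(a)^2 - 10*sin(a)*cos(a) - sin(a)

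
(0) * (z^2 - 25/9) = 0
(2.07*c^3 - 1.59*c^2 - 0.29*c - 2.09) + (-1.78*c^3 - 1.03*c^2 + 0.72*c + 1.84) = 0.29*c^3 - 2.62*c^2 + 0.43*c - 0.25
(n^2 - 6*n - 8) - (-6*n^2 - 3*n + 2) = 7*n^2 - 3*n - 10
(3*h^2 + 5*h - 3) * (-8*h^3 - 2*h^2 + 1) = -24*h^5 - 46*h^4 + 14*h^3 + 9*h^2 + 5*h - 3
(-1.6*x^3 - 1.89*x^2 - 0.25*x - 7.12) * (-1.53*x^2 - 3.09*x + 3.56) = 2.448*x^5 + 7.8357*x^4 + 0.526599999999999*x^3 + 4.9377*x^2 + 21.1108*x - 25.3472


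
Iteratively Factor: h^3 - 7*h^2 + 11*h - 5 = (h - 1)*(h^2 - 6*h + 5) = (h - 1)^2*(h - 5)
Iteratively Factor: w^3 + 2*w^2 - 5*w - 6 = (w + 1)*(w^2 + w - 6) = (w + 1)*(w + 3)*(w - 2)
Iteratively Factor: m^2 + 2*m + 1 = (m + 1)*(m + 1)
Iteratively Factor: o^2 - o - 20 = (o + 4)*(o - 5)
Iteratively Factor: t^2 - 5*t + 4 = (t - 4)*(t - 1)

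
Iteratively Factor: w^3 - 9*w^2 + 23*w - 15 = (w - 1)*(w^2 - 8*w + 15) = (w - 3)*(w - 1)*(w - 5)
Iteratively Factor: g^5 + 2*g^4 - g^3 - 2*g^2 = (g - 1)*(g^4 + 3*g^3 + 2*g^2) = (g - 1)*(g + 2)*(g^3 + g^2) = (g - 1)*(g + 1)*(g + 2)*(g^2) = g*(g - 1)*(g + 1)*(g + 2)*(g)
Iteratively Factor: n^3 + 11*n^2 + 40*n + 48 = (n + 4)*(n^2 + 7*n + 12) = (n + 3)*(n + 4)*(n + 4)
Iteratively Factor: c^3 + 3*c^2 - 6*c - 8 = (c + 1)*(c^2 + 2*c - 8) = (c + 1)*(c + 4)*(c - 2)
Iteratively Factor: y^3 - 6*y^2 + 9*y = (y - 3)*(y^2 - 3*y) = (y - 3)^2*(y)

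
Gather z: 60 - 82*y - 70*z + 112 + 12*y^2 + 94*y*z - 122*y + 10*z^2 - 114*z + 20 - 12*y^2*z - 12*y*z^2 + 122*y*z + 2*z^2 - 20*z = 12*y^2 - 204*y + z^2*(12 - 12*y) + z*(-12*y^2 + 216*y - 204) + 192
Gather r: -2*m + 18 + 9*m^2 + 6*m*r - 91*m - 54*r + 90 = 9*m^2 - 93*m + r*(6*m - 54) + 108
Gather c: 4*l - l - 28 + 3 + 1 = 3*l - 24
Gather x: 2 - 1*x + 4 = 6 - x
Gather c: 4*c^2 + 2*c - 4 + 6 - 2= 4*c^2 + 2*c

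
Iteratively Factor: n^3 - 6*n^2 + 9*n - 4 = (n - 4)*(n^2 - 2*n + 1) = (n - 4)*(n - 1)*(n - 1)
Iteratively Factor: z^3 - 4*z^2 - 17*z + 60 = (z - 5)*(z^2 + z - 12) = (z - 5)*(z + 4)*(z - 3)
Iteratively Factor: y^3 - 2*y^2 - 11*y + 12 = (y - 4)*(y^2 + 2*y - 3) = (y - 4)*(y - 1)*(y + 3)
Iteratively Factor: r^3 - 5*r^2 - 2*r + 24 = (r - 4)*(r^2 - r - 6) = (r - 4)*(r - 3)*(r + 2)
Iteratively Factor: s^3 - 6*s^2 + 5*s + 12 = (s - 3)*(s^2 - 3*s - 4) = (s - 3)*(s + 1)*(s - 4)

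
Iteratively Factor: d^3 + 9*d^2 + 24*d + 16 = (d + 4)*(d^2 + 5*d + 4) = (d + 1)*(d + 4)*(d + 4)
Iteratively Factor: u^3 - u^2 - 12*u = (u - 4)*(u^2 + 3*u) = (u - 4)*(u + 3)*(u)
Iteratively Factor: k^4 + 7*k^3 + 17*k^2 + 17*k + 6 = (k + 1)*(k^3 + 6*k^2 + 11*k + 6) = (k + 1)*(k + 2)*(k^2 + 4*k + 3) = (k + 1)^2*(k + 2)*(k + 3)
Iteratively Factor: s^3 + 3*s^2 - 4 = (s - 1)*(s^2 + 4*s + 4) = (s - 1)*(s + 2)*(s + 2)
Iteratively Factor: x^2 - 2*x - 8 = (x - 4)*(x + 2)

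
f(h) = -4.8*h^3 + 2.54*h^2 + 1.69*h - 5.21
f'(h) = -14.4*h^2 + 5.08*h + 1.69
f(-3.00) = 142.18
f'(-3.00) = -143.15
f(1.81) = -22.29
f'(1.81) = -36.29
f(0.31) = -4.59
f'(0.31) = 1.88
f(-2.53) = 84.51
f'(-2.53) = -103.34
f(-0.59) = -4.34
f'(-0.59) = -6.32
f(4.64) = -422.19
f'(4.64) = -284.77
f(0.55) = -4.31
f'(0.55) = 0.13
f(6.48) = -1193.67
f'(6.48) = -570.05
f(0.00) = -5.21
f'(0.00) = 1.69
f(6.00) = -940.43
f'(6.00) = -486.23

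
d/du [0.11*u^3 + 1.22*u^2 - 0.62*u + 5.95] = 0.33*u^2 + 2.44*u - 0.62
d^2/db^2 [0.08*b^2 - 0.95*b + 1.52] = 0.160000000000000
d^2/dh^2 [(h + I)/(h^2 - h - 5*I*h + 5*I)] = 2*((h + I)*(-2*h + 1 + 5*I)^2 + (-3*h + 1 + 4*I)*(h^2 - h - 5*I*h + 5*I))/(h^2 - h - 5*I*h + 5*I)^3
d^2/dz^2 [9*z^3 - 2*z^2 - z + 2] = 54*z - 4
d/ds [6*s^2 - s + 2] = 12*s - 1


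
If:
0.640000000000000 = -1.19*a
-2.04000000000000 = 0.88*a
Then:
No Solution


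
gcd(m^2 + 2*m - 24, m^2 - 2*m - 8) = m - 4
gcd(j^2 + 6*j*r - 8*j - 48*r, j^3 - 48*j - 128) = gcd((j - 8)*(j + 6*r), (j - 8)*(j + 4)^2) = j - 8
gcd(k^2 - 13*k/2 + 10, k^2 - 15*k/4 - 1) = k - 4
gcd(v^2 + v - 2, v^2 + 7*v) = 1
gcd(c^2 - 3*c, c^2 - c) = c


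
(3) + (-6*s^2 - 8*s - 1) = -6*s^2 - 8*s + 2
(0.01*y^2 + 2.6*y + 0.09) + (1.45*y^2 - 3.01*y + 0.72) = 1.46*y^2 - 0.41*y + 0.81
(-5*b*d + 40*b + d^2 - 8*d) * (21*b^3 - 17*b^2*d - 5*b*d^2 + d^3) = -105*b^4*d + 840*b^4 + 106*b^3*d^2 - 848*b^3*d + 8*b^2*d^3 - 64*b^2*d^2 - 10*b*d^4 + 80*b*d^3 + d^5 - 8*d^4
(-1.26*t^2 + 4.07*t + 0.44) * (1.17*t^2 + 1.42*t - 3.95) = -1.4742*t^4 + 2.9727*t^3 + 11.2712*t^2 - 15.4517*t - 1.738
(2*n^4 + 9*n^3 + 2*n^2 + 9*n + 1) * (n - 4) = 2*n^5 + n^4 - 34*n^3 + n^2 - 35*n - 4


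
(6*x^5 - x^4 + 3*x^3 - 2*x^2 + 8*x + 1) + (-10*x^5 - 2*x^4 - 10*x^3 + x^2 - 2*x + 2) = -4*x^5 - 3*x^4 - 7*x^3 - x^2 + 6*x + 3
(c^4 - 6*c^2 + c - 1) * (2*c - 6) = 2*c^5 - 6*c^4 - 12*c^3 + 38*c^2 - 8*c + 6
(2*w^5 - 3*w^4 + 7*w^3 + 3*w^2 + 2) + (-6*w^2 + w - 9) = 2*w^5 - 3*w^4 + 7*w^3 - 3*w^2 + w - 7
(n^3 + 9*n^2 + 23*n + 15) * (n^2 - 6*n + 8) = n^5 + 3*n^4 - 23*n^3 - 51*n^2 + 94*n + 120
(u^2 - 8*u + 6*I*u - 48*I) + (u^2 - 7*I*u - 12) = 2*u^2 - 8*u - I*u - 12 - 48*I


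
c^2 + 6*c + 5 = (c + 1)*(c + 5)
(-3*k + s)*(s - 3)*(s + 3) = -3*k*s^2 + 27*k + s^3 - 9*s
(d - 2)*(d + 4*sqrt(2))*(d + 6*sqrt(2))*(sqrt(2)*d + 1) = sqrt(2)*d^4 - 2*sqrt(2)*d^3 + 21*d^3 - 42*d^2 + 58*sqrt(2)*d^2 - 116*sqrt(2)*d + 48*d - 96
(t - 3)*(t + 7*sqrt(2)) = t^2 - 3*t + 7*sqrt(2)*t - 21*sqrt(2)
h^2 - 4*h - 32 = (h - 8)*(h + 4)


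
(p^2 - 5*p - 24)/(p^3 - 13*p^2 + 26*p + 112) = (p + 3)/(p^2 - 5*p - 14)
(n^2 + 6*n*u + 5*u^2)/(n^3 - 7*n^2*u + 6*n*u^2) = (n^2 + 6*n*u + 5*u^2)/(n*(n^2 - 7*n*u + 6*u^2))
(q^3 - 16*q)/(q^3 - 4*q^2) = (q + 4)/q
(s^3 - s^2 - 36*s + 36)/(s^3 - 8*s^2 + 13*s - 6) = (s + 6)/(s - 1)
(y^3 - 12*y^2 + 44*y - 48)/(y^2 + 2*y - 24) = (y^2 - 8*y + 12)/(y + 6)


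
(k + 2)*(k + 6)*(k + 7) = k^3 + 15*k^2 + 68*k + 84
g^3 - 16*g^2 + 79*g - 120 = (g - 8)*(g - 5)*(g - 3)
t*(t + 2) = t^2 + 2*t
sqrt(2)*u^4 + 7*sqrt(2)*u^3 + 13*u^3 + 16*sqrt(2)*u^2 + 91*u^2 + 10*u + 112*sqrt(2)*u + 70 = (u + 7)*(u + sqrt(2))*(u + 5*sqrt(2))*(sqrt(2)*u + 1)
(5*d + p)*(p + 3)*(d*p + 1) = 5*d^2*p^2 + 15*d^2*p + d*p^3 + 3*d*p^2 + 5*d*p + 15*d + p^2 + 3*p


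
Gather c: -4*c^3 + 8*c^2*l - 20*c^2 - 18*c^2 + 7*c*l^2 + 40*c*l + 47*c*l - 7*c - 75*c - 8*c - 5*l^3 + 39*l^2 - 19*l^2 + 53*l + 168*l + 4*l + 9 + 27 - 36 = -4*c^3 + c^2*(8*l - 38) + c*(7*l^2 + 87*l - 90) - 5*l^3 + 20*l^2 + 225*l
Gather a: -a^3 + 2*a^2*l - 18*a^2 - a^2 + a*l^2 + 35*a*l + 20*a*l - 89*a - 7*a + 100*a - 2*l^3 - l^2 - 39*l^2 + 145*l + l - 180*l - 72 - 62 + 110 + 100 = -a^3 + a^2*(2*l - 19) + a*(l^2 + 55*l + 4) - 2*l^3 - 40*l^2 - 34*l + 76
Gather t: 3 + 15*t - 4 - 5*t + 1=10*t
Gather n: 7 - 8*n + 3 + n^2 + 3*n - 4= n^2 - 5*n + 6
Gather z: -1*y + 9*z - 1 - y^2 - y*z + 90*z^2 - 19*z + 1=-y^2 - y + 90*z^2 + z*(-y - 10)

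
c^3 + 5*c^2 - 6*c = c*(c - 1)*(c + 6)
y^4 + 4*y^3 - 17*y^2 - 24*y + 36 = (y - 3)*(y - 1)*(y + 2)*(y + 6)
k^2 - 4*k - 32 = (k - 8)*(k + 4)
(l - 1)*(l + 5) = l^2 + 4*l - 5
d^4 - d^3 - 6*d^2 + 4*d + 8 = (d - 2)^2*(d + 1)*(d + 2)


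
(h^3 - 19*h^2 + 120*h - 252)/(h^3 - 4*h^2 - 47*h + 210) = (h^2 - 13*h + 42)/(h^2 + 2*h - 35)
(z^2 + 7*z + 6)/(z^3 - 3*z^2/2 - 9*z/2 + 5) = 2*(z^2 + 7*z + 6)/(2*z^3 - 3*z^2 - 9*z + 10)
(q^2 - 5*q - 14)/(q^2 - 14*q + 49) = (q + 2)/(q - 7)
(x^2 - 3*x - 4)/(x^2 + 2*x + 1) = (x - 4)/(x + 1)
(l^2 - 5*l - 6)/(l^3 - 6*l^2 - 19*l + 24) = (l^2 - 5*l - 6)/(l^3 - 6*l^2 - 19*l + 24)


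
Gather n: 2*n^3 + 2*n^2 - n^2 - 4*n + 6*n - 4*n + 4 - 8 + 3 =2*n^3 + n^2 - 2*n - 1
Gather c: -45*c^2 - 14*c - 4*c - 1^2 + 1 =-45*c^2 - 18*c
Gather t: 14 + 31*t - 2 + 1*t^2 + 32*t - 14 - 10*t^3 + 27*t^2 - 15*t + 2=-10*t^3 + 28*t^2 + 48*t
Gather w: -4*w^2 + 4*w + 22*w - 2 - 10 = -4*w^2 + 26*w - 12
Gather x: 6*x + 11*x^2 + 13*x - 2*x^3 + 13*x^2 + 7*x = -2*x^3 + 24*x^2 + 26*x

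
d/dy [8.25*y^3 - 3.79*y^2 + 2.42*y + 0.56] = 24.75*y^2 - 7.58*y + 2.42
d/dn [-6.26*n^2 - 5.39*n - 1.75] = -12.52*n - 5.39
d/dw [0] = 0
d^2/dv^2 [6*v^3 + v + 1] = 36*v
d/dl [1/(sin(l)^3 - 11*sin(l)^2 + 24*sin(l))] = (-3*cos(l) + 22/tan(l) - 24*cos(l)/sin(l)^2)/((sin(l) - 8)^2*(sin(l) - 3)^2)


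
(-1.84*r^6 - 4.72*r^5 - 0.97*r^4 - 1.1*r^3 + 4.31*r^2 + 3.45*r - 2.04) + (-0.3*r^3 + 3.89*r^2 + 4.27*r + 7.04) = -1.84*r^6 - 4.72*r^5 - 0.97*r^4 - 1.4*r^3 + 8.2*r^2 + 7.72*r + 5.0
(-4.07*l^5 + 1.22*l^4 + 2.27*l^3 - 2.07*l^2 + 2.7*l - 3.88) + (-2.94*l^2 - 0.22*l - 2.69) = -4.07*l^5 + 1.22*l^4 + 2.27*l^3 - 5.01*l^2 + 2.48*l - 6.57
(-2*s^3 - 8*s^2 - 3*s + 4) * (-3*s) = 6*s^4 + 24*s^3 + 9*s^2 - 12*s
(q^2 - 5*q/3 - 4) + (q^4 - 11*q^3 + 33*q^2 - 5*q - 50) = q^4 - 11*q^3 + 34*q^2 - 20*q/3 - 54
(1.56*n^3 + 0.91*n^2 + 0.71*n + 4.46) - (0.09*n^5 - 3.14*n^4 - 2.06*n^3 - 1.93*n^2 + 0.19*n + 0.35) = -0.09*n^5 + 3.14*n^4 + 3.62*n^3 + 2.84*n^2 + 0.52*n + 4.11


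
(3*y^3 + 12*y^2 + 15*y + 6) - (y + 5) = 3*y^3 + 12*y^2 + 14*y + 1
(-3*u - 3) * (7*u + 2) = -21*u^2 - 27*u - 6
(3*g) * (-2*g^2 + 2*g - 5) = -6*g^3 + 6*g^2 - 15*g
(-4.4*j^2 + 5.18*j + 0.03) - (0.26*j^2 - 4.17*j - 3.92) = -4.66*j^2 + 9.35*j + 3.95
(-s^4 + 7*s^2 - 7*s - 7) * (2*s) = -2*s^5 + 14*s^3 - 14*s^2 - 14*s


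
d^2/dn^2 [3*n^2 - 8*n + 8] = 6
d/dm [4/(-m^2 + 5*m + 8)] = 4*(2*m - 5)/(-m^2 + 5*m + 8)^2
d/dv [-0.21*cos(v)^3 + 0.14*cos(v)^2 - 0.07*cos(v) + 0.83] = (0.63*cos(v)^2 - 0.28*cos(v) + 0.07)*sin(v)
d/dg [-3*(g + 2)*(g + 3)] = -6*g - 15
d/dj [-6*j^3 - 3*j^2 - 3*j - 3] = -18*j^2 - 6*j - 3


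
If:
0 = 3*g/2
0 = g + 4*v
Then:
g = 0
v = 0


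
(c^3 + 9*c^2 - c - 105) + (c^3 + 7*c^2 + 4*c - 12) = 2*c^3 + 16*c^2 + 3*c - 117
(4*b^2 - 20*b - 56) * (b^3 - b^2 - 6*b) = 4*b^5 - 24*b^4 - 60*b^3 + 176*b^2 + 336*b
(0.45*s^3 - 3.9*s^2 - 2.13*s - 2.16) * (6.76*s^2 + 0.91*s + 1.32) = 3.042*s^5 - 25.9545*s^4 - 17.3538*s^3 - 21.6879*s^2 - 4.7772*s - 2.8512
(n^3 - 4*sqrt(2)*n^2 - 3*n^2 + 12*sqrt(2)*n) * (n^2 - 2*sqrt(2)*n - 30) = n^5 - 6*sqrt(2)*n^4 - 3*n^4 - 14*n^3 + 18*sqrt(2)*n^3 + 42*n^2 + 120*sqrt(2)*n^2 - 360*sqrt(2)*n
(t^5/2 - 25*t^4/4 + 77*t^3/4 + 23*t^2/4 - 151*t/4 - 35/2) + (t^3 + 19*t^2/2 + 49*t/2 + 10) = t^5/2 - 25*t^4/4 + 81*t^3/4 + 61*t^2/4 - 53*t/4 - 15/2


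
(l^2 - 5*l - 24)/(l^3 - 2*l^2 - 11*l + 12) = (l - 8)/(l^2 - 5*l + 4)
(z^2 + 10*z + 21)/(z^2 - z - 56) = (z + 3)/(z - 8)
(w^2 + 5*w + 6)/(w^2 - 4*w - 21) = (w + 2)/(w - 7)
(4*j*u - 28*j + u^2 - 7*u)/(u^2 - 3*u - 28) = (4*j + u)/(u + 4)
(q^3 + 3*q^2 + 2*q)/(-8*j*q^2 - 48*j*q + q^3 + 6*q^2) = (q^2 + 3*q + 2)/(-8*j*q - 48*j + q^2 + 6*q)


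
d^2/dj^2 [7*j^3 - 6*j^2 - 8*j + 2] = 42*j - 12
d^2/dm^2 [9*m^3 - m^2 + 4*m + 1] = 54*m - 2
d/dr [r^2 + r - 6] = 2*r + 1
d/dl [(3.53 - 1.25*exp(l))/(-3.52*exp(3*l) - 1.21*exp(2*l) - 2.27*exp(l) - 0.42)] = (-8.8*exp(3*l) + 35.7643*exp(2*l) + 8.5426*exp(l) + 8.5381)*exp(l)/(12.3904*exp(6*l) + 8.5184*exp(5*l) + 17.4449*exp(4*l) + 8.4502*exp(3*l) + 6.1693*exp(2*l) + 1.9068*exp(l) + 0.1764)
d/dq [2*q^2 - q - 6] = 4*q - 1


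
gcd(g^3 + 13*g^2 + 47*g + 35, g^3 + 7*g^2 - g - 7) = g^2 + 8*g + 7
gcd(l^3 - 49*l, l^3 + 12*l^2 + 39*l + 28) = l + 7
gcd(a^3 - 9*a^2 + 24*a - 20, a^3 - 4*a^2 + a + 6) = a - 2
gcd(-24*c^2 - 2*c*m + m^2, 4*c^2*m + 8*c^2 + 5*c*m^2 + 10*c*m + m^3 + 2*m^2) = 4*c + m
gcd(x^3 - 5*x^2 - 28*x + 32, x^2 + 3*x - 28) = 1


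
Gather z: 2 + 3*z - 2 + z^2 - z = z^2 + 2*z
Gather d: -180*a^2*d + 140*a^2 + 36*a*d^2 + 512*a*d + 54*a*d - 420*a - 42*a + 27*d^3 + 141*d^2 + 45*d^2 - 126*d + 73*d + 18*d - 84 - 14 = 140*a^2 - 462*a + 27*d^3 + d^2*(36*a + 186) + d*(-180*a^2 + 566*a - 35) - 98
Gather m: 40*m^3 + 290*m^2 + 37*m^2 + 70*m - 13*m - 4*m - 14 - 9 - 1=40*m^3 + 327*m^2 + 53*m - 24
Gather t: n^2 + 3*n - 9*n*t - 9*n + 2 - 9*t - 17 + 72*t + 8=n^2 - 6*n + t*(63 - 9*n) - 7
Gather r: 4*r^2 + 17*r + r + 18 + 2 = 4*r^2 + 18*r + 20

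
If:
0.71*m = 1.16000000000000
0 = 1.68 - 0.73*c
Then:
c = 2.30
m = 1.63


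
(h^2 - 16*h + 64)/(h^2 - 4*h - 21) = (-h^2 + 16*h - 64)/(-h^2 + 4*h + 21)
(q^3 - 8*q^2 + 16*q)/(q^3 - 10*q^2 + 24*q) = (q - 4)/(q - 6)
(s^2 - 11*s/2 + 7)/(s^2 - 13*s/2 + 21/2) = (s - 2)/(s - 3)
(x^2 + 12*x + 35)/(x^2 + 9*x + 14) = (x + 5)/(x + 2)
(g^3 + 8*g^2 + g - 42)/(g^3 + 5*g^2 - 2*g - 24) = (g + 7)/(g + 4)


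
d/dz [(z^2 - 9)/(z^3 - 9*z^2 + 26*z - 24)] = (-z^2 - 6*z + 26)/(z^4 - 12*z^3 + 52*z^2 - 96*z + 64)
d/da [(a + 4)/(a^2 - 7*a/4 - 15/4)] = 4*(-4*a^2 - 32*a + 13)/(16*a^4 - 56*a^3 - 71*a^2 + 210*a + 225)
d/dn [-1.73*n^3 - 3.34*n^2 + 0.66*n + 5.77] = -5.19*n^2 - 6.68*n + 0.66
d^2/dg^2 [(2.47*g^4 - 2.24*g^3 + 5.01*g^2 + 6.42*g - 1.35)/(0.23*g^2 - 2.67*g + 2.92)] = (0.261326*g^6 - 9.10096199999999*g^5 + 115.60341*g^4 - 330.209914*g^3 + 336.889326*g^2 - 135.490638*g + 168.105594)/(0.012167*g^6 - 0.423729*g^5 + 5.382345*g^4 - 29.793195*g^3 + 68.33238*g^2 - 68.296464*g + 24.897088)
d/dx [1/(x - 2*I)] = -1/(x - 2*I)^2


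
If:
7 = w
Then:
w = 7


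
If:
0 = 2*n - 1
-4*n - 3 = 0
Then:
No Solution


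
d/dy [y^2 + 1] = 2*y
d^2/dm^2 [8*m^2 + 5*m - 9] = 16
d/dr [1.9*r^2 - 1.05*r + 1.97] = 3.8*r - 1.05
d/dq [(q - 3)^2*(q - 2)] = (q - 3)*(3*q - 7)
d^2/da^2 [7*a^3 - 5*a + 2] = 42*a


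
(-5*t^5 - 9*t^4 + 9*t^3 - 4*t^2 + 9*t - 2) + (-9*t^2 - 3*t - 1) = -5*t^5 - 9*t^4 + 9*t^3 - 13*t^2 + 6*t - 3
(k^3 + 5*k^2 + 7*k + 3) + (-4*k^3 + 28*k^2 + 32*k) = -3*k^3 + 33*k^2 + 39*k + 3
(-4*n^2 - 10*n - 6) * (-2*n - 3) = 8*n^3 + 32*n^2 + 42*n + 18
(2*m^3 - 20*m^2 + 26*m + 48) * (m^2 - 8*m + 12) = 2*m^5 - 36*m^4 + 210*m^3 - 400*m^2 - 72*m + 576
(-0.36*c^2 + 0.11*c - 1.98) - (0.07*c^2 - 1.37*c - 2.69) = -0.43*c^2 + 1.48*c + 0.71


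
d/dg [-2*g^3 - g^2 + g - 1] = -6*g^2 - 2*g + 1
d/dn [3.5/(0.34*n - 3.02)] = -1.19/(0.34*n - 3.02)^2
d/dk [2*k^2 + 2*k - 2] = 4*k + 2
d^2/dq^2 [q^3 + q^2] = 6*q + 2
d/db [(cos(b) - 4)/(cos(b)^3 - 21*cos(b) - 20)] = (3*cos(b)/2 - 6*cos(2*b) + cos(3*b)/2 + 98)*sin(b)/(-cos(b)^3 + 21*cos(b) + 20)^2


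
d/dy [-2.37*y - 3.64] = -2.37000000000000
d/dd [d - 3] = 1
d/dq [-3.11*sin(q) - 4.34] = -3.11*cos(q)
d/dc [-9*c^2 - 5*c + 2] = -18*c - 5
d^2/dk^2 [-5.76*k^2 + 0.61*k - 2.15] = -11.5200000000000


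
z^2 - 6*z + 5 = (z - 5)*(z - 1)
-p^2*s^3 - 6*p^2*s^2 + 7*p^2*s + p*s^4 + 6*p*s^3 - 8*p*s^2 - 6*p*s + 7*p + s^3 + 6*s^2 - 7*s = (-p + s)*(s - 1)*(s + 7)*(p*s + 1)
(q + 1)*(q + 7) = q^2 + 8*q + 7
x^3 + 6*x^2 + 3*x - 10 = (x - 1)*(x + 2)*(x + 5)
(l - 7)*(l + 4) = l^2 - 3*l - 28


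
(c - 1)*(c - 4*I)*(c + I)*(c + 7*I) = c^4 - c^3 + 4*I*c^3 + 25*c^2 - 4*I*c^2 - 25*c + 28*I*c - 28*I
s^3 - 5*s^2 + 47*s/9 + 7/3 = (s - 3)*(s - 7/3)*(s + 1/3)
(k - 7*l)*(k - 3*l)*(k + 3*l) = k^3 - 7*k^2*l - 9*k*l^2 + 63*l^3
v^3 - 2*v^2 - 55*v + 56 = (v - 8)*(v - 1)*(v + 7)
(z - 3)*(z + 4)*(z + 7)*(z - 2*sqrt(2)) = z^4 - 2*sqrt(2)*z^3 + 8*z^3 - 16*sqrt(2)*z^2 - 5*z^2 - 84*z + 10*sqrt(2)*z + 168*sqrt(2)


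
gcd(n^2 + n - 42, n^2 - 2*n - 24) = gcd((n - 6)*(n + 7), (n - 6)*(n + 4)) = n - 6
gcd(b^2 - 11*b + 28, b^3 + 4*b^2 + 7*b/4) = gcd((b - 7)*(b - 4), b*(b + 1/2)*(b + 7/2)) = 1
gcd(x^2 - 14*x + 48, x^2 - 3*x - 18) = x - 6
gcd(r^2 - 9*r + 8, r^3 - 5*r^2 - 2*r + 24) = 1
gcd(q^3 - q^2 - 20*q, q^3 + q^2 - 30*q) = q^2 - 5*q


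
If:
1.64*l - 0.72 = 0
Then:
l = 0.44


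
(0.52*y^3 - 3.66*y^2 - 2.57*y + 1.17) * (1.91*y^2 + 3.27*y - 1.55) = 0.9932*y^5 - 5.2902*y^4 - 17.6829*y^3 - 0.4962*y^2 + 7.8094*y - 1.8135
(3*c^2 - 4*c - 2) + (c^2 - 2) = 4*c^2 - 4*c - 4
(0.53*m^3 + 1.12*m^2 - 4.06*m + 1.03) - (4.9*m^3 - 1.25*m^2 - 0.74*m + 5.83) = -4.37*m^3 + 2.37*m^2 - 3.32*m - 4.8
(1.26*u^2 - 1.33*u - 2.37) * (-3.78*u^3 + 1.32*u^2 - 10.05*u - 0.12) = -4.7628*u^5 + 6.6906*u^4 - 5.46*u^3 + 10.0869*u^2 + 23.9781*u + 0.2844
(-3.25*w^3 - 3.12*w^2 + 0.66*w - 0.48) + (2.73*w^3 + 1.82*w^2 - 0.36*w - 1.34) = -0.52*w^3 - 1.3*w^2 + 0.3*w - 1.82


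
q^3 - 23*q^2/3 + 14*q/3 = q*(q - 7)*(q - 2/3)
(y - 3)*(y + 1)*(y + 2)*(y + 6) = y^4 + 6*y^3 - 7*y^2 - 48*y - 36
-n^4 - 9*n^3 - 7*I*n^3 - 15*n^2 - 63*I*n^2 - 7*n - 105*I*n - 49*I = (n + 7)*(n + 7*I)*(-I*n - I)^2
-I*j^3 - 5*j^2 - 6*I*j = j*(j - 6*I)*(-I*j + 1)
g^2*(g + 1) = g^3 + g^2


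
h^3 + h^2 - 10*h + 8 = (h - 2)*(h - 1)*(h + 4)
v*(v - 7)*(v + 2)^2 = v^4 - 3*v^3 - 24*v^2 - 28*v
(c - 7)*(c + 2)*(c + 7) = c^3 + 2*c^2 - 49*c - 98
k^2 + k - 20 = (k - 4)*(k + 5)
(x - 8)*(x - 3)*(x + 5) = x^3 - 6*x^2 - 31*x + 120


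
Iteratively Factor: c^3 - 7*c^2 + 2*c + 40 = (c + 2)*(c^2 - 9*c + 20) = (c - 4)*(c + 2)*(c - 5)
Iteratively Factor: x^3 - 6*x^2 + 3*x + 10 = (x - 5)*(x^2 - x - 2) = (x - 5)*(x + 1)*(x - 2)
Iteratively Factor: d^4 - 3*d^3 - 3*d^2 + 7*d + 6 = (d + 1)*(d^3 - 4*d^2 + d + 6) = (d + 1)^2*(d^2 - 5*d + 6) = (d - 3)*(d + 1)^2*(d - 2)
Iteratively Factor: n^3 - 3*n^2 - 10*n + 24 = (n + 3)*(n^2 - 6*n + 8) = (n - 2)*(n + 3)*(n - 4)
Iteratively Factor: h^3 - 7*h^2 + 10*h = (h)*(h^2 - 7*h + 10) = h*(h - 2)*(h - 5)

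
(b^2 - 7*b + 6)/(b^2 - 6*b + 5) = (b - 6)/(b - 5)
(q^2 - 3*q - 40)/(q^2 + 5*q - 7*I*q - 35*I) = (q - 8)/(q - 7*I)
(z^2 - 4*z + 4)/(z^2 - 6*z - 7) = (-z^2 + 4*z - 4)/(-z^2 + 6*z + 7)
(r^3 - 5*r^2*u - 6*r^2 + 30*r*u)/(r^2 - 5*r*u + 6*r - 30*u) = r*(r - 6)/(r + 6)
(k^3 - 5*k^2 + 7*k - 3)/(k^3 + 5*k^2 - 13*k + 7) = (k - 3)/(k + 7)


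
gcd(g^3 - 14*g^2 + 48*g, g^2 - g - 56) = g - 8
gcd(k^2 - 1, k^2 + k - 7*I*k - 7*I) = k + 1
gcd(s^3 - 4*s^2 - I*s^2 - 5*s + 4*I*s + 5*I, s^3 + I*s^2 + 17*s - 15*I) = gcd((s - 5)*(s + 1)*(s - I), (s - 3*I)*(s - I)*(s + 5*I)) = s - I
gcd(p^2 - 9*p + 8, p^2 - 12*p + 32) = p - 8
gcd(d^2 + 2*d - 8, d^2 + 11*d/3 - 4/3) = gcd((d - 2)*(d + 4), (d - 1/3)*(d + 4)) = d + 4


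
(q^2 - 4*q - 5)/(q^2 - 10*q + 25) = (q + 1)/(q - 5)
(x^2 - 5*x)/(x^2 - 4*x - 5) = x/(x + 1)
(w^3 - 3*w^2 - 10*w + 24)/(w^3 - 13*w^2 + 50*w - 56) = (w + 3)/(w - 7)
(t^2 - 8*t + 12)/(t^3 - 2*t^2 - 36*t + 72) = 1/(t + 6)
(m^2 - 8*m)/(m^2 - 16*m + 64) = m/(m - 8)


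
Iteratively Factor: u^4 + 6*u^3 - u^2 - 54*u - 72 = (u + 4)*(u^3 + 2*u^2 - 9*u - 18) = (u + 2)*(u + 4)*(u^2 - 9) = (u - 3)*(u + 2)*(u + 4)*(u + 3)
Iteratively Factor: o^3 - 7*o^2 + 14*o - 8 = (o - 1)*(o^2 - 6*o + 8) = (o - 2)*(o - 1)*(o - 4)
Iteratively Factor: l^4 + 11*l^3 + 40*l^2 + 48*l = (l + 3)*(l^3 + 8*l^2 + 16*l) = l*(l + 3)*(l^2 + 8*l + 16) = l*(l + 3)*(l + 4)*(l + 4)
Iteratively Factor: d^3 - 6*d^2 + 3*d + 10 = (d + 1)*(d^2 - 7*d + 10) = (d - 5)*(d + 1)*(d - 2)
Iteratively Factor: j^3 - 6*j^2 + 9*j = (j - 3)*(j^2 - 3*j) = j*(j - 3)*(j - 3)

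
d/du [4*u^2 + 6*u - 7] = 8*u + 6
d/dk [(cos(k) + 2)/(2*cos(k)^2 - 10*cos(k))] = (sin(k) - 10*sin(k)/cos(k)^2 + 4*tan(k))/(2*(cos(k) - 5)^2)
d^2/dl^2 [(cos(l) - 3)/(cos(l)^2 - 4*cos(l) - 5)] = (9*sin(l)^4*cos(l) - 8*sin(l)^4 + 126*sin(l)^2 + 61*cos(l)/2 + 18*cos(3*l) - cos(5*l)/2 + 48)/(sin(l)^2 + 4*cos(l) + 4)^3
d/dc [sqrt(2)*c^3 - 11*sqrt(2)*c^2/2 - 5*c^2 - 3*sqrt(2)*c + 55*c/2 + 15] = 3*sqrt(2)*c^2 - 11*sqrt(2)*c - 10*c - 3*sqrt(2) + 55/2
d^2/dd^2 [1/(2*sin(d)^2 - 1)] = (-4*cos(2*d)^2 + 4*cos(4*d) - 4)/cos(2*d)^3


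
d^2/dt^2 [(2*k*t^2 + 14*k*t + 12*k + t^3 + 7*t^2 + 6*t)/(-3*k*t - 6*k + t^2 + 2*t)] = -(2*(-3*k + 2*t + 2)^2*(2*k*t^2 + 14*k*t + 12*k + t^3 + 7*t^2 + 6*t) + 2*(2*k + 3*t + 7)*(3*k*t + 6*k - t^2 - 2*t)^2 + 2*(3*k*t + 6*k - t^2 - 2*t)*(2*k*t^2 + 14*k*t + 12*k + t^3 + 7*t^2 + 6*t + (-3*k + 2*t + 2)*(4*k*t + 14*k + 3*t^2 + 14*t + 6)))/(3*k*t + 6*k - t^2 - 2*t)^3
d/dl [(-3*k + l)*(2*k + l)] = -k + 2*l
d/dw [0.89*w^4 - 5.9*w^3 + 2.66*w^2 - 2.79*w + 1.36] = 3.56*w^3 - 17.7*w^2 + 5.32*w - 2.79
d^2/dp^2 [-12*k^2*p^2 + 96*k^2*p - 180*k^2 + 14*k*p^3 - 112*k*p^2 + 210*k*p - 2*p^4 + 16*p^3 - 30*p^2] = -24*k^2 + 84*k*p - 224*k - 24*p^2 + 96*p - 60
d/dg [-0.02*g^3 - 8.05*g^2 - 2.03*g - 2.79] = -0.06*g^2 - 16.1*g - 2.03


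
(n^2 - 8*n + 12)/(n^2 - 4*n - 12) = (n - 2)/(n + 2)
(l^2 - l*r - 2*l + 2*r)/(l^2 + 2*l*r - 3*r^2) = (l - 2)/(l + 3*r)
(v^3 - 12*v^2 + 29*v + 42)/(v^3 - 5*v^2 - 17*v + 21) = (v^2 - 5*v - 6)/(v^2 + 2*v - 3)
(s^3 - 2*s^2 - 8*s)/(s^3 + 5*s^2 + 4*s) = (s^2 - 2*s - 8)/(s^2 + 5*s + 4)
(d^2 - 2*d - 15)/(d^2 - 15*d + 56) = (d^2 - 2*d - 15)/(d^2 - 15*d + 56)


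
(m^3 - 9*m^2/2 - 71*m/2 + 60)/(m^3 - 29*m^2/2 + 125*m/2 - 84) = (2*m^2 + 7*m - 15)/(2*m^2 - 13*m + 21)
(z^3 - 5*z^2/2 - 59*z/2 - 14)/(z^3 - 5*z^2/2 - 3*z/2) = (z^2 - 3*z - 28)/(z*(z - 3))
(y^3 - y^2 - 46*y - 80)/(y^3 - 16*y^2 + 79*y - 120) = (y^2 + 7*y + 10)/(y^2 - 8*y + 15)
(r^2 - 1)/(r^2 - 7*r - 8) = (r - 1)/(r - 8)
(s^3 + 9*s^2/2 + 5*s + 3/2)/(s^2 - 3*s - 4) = (2*s^2 + 7*s + 3)/(2*(s - 4))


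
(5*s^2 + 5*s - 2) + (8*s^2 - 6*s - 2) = 13*s^2 - s - 4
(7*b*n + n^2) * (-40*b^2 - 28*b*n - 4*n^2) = -280*b^3*n - 236*b^2*n^2 - 56*b*n^3 - 4*n^4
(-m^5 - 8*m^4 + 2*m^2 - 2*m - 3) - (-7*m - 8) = -m^5 - 8*m^4 + 2*m^2 + 5*m + 5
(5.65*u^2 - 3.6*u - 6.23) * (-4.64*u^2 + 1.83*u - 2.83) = -26.216*u^4 + 27.0435*u^3 + 6.3297*u^2 - 1.2129*u + 17.6309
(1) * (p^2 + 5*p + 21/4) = p^2 + 5*p + 21/4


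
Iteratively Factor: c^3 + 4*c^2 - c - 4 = (c + 1)*(c^2 + 3*c - 4) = (c + 1)*(c + 4)*(c - 1)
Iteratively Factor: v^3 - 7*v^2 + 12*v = (v - 4)*(v^2 - 3*v) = v*(v - 4)*(v - 3)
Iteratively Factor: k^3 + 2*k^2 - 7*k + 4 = (k + 4)*(k^2 - 2*k + 1) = (k - 1)*(k + 4)*(k - 1)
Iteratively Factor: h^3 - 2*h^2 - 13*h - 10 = (h - 5)*(h^2 + 3*h + 2) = (h - 5)*(h + 2)*(h + 1)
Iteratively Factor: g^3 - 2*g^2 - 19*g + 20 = (g - 5)*(g^2 + 3*g - 4) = (g - 5)*(g + 4)*(g - 1)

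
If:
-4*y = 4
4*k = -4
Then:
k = -1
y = -1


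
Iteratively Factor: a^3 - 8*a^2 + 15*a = (a - 3)*(a^2 - 5*a) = a*(a - 3)*(a - 5)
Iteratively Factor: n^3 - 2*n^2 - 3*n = (n + 1)*(n^2 - 3*n) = (n - 3)*(n + 1)*(n)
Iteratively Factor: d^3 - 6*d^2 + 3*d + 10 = (d - 5)*(d^2 - d - 2) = (d - 5)*(d - 2)*(d + 1)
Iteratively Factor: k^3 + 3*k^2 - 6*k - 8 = (k + 1)*(k^2 + 2*k - 8) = (k - 2)*(k + 1)*(k + 4)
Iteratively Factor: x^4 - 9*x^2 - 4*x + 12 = (x + 2)*(x^3 - 2*x^2 - 5*x + 6) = (x - 1)*(x + 2)*(x^2 - x - 6) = (x - 1)*(x + 2)^2*(x - 3)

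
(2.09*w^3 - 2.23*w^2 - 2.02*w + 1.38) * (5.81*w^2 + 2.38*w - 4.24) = 12.1429*w^5 - 7.9821*w^4 - 25.9052*w^3 + 12.6654*w^2 + 11.8492*w - 5.8512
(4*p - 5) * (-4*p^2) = -16*p^3 + 20*p^2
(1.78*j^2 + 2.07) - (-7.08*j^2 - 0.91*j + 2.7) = 8.86*j^2 + 0.91*j - 0.63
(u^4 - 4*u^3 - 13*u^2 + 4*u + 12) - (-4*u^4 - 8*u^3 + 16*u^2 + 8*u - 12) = 5*u^4 + 4*u^3 - 29*u^2 - 4*u + 24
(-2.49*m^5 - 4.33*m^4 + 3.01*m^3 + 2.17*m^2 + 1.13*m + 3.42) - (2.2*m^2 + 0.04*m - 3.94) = -2.49*m^5 - 4.33*m^4 + 3.01*m^3 - 0.0300000000000002*m^2 + 1.09*m + 7.36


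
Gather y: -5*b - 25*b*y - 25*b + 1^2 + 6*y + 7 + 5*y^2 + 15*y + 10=-30*b + 5*y^2 + y*(21 - 25*b) + 18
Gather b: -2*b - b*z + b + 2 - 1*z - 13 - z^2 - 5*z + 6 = b*(-z - 1) - z^2 - 6*z - 5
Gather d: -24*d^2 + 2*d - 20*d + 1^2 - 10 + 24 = -24*d^2 - 18*d + 15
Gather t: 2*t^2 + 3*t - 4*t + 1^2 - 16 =2*t^2 - t - 15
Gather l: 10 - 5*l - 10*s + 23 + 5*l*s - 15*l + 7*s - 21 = l*(5*s - 20) - 3*s + 12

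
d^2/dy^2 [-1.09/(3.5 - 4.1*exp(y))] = (18.3229*exp(y) + 15.6415)*exp(y)/(4.1*exp(y) - 3.5)^3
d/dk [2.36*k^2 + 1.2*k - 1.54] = 4.72*k + 1.2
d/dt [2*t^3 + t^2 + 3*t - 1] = 6*t^2 + 2*t + 3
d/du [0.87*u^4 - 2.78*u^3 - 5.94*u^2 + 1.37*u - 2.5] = 3.48*u^3 - 8.34*u^2 - 11.88*u + 1.37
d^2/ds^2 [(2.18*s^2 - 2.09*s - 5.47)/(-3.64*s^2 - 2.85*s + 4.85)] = (100.613968*s^3 + 203.937552*s^2 + 561.85584*s + 237.21486)/(48.228544*s^6 + 113.28408*s^5 - 104.08398*s^4 - 278.734275*s^3 + 138.683325*s^2 + 201.117375*s - 114.084125)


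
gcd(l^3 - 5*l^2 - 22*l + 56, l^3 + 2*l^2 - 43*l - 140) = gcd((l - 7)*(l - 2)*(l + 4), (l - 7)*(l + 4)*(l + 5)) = l^2 - 3*l - 28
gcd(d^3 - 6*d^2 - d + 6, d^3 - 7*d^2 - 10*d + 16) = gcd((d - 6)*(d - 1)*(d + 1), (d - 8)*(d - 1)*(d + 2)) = d - 1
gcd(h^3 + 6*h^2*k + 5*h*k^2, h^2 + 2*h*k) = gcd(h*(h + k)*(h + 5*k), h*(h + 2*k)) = h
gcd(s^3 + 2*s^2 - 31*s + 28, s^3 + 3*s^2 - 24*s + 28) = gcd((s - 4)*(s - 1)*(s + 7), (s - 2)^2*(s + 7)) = s + 7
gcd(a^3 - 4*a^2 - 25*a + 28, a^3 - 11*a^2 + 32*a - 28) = a - 7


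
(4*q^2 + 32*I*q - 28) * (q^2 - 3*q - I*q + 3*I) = 4*q^4 - 12*q^3 + 28*I*q^3 + 4*q^2 - 84*I*q^2 - 12*q + 28*I*q - 84*I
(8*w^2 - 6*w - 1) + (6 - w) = 8*w^2 - 7*w + 5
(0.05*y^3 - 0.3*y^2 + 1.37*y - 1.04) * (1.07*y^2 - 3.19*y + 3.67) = 0.0535*y^5 - 0.4805*y^4 + 2.6064*y^3 - 6.5841*y^2 + 8.3455*y - 3.8168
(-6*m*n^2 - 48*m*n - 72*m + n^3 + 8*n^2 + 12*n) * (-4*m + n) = 24*m^2*n^2 + 192*m^2*n + 288*m^2 - 10*m*n^3 - 80*m*n^2 - 120*m*n + n^4 + 8*n^3 + 12*n^2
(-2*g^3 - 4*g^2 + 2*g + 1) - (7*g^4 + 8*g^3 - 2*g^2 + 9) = -7*g^4 - 10*g^3 - 2*g^2 + 2*g - 8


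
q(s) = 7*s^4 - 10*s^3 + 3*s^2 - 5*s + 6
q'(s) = 28*s^3 - 30*s^2 + 6*s - 5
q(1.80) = 21.88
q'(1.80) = 71.90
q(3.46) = 613.63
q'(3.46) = 816.42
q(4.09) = 1310.36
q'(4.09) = 1433.40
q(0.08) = 5.61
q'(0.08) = -4.70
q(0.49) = 3.50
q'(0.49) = -5.97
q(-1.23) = 51.32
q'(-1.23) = -109.87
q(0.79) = 1.72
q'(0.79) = -5.18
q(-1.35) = 66.07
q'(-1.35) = -136.67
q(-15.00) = 388881.00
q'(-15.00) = -101345.00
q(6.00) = 6996.00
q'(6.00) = 4999.00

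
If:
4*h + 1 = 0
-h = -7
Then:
No Solution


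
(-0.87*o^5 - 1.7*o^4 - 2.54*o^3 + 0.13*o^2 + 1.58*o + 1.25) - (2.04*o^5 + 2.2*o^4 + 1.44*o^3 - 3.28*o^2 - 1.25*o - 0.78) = -2.91*o^5 - 3.9*o^4 - 3.98*o^3 + 3.41*o^2 + 2.83*o + 2.03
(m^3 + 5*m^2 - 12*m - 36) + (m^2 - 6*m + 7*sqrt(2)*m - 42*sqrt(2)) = m^3 + 6*m^2 - 18*m + 7*sqrt(2)*m - 42*sqrt(2) - 36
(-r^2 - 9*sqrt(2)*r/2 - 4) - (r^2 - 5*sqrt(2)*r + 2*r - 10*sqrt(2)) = -2*r^2 - 2*r + sqrt(2)*r/2 - 4 + 10*sqrt(2)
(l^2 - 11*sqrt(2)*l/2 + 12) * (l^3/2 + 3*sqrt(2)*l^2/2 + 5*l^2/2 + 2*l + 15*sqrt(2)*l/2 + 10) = l^5/2 - 5*sqrt(2)*l^4/4 + 5*l^4/2 - 25*sqrt(2)*l^3/4 - 17*l^3/2 - 85*l^2/2 + 7*sqrt(2)*l^2 + 24*l + 35*sqrt(2)*l + 120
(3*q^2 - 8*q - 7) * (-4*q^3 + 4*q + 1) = -12*q^5 + 32*q^4 + 40*q^3 - 29*q^2 - 36*q - 7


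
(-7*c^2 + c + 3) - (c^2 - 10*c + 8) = -8*c^2 + 11*c - 5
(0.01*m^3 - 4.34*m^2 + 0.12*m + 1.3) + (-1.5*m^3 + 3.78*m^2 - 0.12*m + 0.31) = -1.49*m^3 - 0.56*m^2 + 1.61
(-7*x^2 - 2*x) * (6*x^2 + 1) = -42*x^4 - 12*x^3 - 7*x^2 - 2*x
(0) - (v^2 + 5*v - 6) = -v^2 - 5*v + 6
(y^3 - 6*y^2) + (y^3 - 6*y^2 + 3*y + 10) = 2*y^3 - 12*y^2 + 3*y + 10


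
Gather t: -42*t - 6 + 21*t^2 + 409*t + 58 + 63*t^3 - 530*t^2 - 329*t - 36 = 63*t^3 - 509*t^2 + 38*t + 16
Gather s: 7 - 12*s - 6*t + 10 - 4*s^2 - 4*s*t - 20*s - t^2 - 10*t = -4*s^2 + s*(-4*t - 32) - t^2 - 16*t + 17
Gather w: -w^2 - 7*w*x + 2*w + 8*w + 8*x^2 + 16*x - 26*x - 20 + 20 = -w^2 + w*(10 - 7*x) + 8*x^2 - 10*x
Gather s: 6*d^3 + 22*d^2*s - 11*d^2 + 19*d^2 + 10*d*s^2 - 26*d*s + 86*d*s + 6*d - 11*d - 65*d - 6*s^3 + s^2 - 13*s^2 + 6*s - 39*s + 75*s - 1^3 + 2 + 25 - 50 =6*d^3 + 8*d^2 - 70*d - 6*s^3 + s^2*(10*d - 12) + s*(22*d^2 + 60*d + 42) - 24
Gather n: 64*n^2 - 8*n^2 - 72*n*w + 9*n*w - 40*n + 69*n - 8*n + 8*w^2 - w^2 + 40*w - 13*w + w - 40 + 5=56*n^2 + n*(21 - 63*w) + 7*w^2 + 28*w - 35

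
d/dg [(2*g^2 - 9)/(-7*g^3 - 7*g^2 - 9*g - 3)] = (14*g^4 - 207*g^2 - 138*g - 81)/(49*g^6 + 98*g^5 + 175*g^4 + 168*g^3 + 123*g^2 + 54*g + 9)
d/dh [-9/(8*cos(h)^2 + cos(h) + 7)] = -9*(16*cos(h) + 1)*sin(h)/(8*cos(h)^2 + cos(h) + 7)^2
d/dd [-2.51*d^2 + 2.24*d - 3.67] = 2.24 - 5.02*d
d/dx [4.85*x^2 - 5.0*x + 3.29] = 9.7*x - 5.0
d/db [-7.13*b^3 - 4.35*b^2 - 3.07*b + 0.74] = -21.39*b^2 - 8.7*b - 3.07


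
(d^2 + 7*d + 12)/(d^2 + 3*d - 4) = (d + 3)/(d - 1)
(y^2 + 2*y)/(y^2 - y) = (y + 2)/(y - 1)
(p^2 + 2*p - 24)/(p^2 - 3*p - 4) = (p + 6)/(p + 1)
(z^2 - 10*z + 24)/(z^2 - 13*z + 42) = (z - 4)/(z - 7)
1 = 1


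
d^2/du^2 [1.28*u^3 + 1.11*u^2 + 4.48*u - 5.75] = 7.68*u + 2.22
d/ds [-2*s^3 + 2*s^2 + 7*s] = -6*s^2 + 4*s + 7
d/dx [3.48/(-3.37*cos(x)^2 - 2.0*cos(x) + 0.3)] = -(23.4552*cos(x) + 6.96)*sin(x)/(3.37*cos(x)^2 + 2.0*cos(x) - 0.3)^2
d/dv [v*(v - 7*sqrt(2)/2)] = 2*v - 7*sqrt(2)/2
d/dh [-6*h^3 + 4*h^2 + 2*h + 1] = -18*h^2 + 8*h + 2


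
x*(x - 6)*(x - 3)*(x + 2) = x^4 - 7*x^3 + 36*x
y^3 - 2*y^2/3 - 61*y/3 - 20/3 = (y - 5)*(y + 1/3)*(y + 4)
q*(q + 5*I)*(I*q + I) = I*q^3 - 5*q^2 + I*q^2 - 5*q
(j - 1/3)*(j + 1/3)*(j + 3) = j^3 + 3*j^2 - j/9 - 1/3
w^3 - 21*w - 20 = (w - 5)*(w + 1)*(w + 4)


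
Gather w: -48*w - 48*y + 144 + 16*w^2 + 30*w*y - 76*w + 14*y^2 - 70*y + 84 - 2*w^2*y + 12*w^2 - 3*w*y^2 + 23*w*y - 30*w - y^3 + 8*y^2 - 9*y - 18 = w^2*(28 - 2*y) + w*(-3*y^2 + 53*y - 154) - y^3 + 22*y^2 - 127*y + 210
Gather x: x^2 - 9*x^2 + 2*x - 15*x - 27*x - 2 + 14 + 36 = -8*x^2 - 40*x + 48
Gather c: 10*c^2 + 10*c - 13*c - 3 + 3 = 10*c^2 - 3*c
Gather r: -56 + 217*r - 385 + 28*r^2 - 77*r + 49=28*r^2 + 140*r - 392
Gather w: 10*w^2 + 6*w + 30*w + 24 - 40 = 10*w^2 + 36*w - 16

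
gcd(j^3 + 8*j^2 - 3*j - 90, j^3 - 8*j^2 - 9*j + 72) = j - 3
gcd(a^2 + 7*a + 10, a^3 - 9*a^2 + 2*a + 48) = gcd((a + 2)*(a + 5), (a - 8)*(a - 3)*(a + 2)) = a + 2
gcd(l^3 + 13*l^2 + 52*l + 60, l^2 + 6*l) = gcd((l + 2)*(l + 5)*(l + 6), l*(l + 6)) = l + 6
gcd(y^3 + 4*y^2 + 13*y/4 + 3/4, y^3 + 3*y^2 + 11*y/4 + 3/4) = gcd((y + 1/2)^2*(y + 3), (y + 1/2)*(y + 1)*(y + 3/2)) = y + 1/2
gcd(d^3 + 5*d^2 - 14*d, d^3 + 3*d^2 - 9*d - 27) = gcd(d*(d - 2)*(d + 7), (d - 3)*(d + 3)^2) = 1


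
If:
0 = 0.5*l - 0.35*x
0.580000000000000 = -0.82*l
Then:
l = -0.71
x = -1.01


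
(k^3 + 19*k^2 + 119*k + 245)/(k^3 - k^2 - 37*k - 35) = (k^2 + 14*k + 49)/(k^2 - 6*k - 7)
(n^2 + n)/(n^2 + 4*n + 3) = n/(n + 3)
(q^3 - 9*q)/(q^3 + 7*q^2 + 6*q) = (q^2 - 9)/(q^2 + 7*q + 6)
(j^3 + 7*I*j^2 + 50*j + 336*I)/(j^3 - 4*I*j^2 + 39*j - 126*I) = (j + 8*I)/(j - 3*I)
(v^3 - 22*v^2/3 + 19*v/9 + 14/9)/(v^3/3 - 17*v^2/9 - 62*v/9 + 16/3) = (3*v^2 - 20*v - 7)/(v^2 - 5*v - 24)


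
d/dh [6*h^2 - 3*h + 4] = 12*h - 3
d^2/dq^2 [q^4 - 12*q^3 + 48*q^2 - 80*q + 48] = 12*q^2 - 72*q + 96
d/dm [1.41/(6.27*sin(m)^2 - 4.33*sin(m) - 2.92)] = (6.1053 - 17.6814*sin(m))*cos(m)/(-6.27*sin(m)^2 + 4.33*sin(m) + 2.92)^2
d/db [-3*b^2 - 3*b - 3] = -6*b - 3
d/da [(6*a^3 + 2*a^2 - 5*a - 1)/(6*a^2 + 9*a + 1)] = 2*(18*a^4 + 54*a^3 + 33*a^2 + 8*a + 2)/(36*a^4 + 108*a^3 + 93*a^2 + 18*a + 1)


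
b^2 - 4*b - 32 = (b - 8)*(b + 4)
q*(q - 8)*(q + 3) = q^3 - 5*q^2 - 24*q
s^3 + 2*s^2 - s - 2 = (s - 1)*(s + 1)*(s + 2)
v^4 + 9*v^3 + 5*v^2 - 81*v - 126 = (v - 3)*(v + 2)*(v + 3)*(v + 7)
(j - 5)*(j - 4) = j^2 - 9*j + 20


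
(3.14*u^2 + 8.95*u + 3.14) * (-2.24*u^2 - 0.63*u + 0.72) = -7.0336*u^4 - 22.0262*u^3 - 10.4113*u^2 + 4.4658*u + 2.2608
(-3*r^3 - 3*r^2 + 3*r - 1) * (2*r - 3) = -6*r^4 + 3*r^3 + 15*r^2 - 11*r + 3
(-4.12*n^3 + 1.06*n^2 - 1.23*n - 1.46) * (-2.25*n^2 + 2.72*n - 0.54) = 9.27*n^5 - 13.5914*n^4 + 7.8755*n^3 - 0.633*n^2 - 3.307*n + 0.7884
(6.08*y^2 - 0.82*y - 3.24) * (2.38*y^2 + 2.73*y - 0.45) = 14.4704*y^4 + 14.6468*y^3 - 12.6858*y^2 - 8.4762*y + 1.458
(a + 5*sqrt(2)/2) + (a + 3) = 2*a + 3 + 5*sqrt(2)/2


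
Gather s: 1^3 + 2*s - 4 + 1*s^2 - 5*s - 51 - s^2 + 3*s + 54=0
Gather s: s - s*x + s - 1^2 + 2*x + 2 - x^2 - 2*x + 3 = s*(2 - x) - x^2 + 4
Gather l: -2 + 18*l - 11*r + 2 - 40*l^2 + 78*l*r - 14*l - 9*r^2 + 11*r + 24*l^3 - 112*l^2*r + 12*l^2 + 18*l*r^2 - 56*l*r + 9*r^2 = 24*l^3 + l^2*(-112*r - 28) + l*(18*r^2 + 22*r + 4)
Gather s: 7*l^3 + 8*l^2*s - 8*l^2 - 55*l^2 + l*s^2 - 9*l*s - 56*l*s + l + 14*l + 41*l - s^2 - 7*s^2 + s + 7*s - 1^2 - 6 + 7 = 7*l^3 - 63*l^2 + 56*l + s^2*(l - 8) + s*(8*l^2 - 65*l + 8)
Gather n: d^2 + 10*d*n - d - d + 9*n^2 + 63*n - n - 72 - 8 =d^2 - 2*d + 9*n^2 + n*(10*d + 62) - 80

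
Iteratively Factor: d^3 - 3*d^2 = (d)*(d^2 - 3*d) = d*(d - 3)*(d)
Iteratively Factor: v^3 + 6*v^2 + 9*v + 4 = (v + 1)*(v^2 + 5*v + 4) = (v + 1)*(v + 4)*(v + 1)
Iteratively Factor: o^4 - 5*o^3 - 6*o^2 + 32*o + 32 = (o - 4)*(o^3 - o^2 - 10*o - 8) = (o - 4)*(o + 2)*(o^2 - 3*o - 4) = (o - 4)^2*(o + 2)*(o + 1)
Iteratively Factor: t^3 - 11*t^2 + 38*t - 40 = (t - 2)*(t^2 - 9*t + 20) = (t - 4)*(t - 2)*(t - 5)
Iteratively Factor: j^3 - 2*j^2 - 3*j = (j)*(j^2 - 2*j - 3) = j*(j + 1)*(j - 3)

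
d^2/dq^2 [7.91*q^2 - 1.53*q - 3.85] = 15.8200000000000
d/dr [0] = 0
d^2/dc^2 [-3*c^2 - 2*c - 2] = -6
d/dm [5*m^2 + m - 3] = 10*m + 1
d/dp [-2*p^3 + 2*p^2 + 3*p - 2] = -6*p^2 + 4*p + 3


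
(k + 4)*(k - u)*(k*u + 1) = k^3*u - k^2*u^2 + 4*k^2*u + k^2 - 4*k*u^2 - k*u + 4*k - 4*u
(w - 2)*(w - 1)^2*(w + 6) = w^4 + 2*w^3 - 19*w^2 + 28*w - 12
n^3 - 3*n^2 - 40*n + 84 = (n - 7)*(n - 2)*(n + 6)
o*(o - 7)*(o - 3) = o^3 - 10*o^2 + 21*o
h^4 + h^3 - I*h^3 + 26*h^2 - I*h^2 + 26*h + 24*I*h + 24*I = (h + 1)*(h - 6*I)*(h + I)*(h + 4*I)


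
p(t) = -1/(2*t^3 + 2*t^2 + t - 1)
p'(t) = -(-6*t^2 - 4*t - 1)/(2*t^3 + 2*t^2 + t - 1)^2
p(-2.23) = 0.06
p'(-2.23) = 0.09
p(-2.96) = 0.03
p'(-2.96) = 0.03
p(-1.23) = 0.34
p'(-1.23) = 0.60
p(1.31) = -0.12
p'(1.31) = 0.24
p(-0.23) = 0.87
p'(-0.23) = 0.30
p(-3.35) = 0.02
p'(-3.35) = 0.02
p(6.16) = -0.00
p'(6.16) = 0.00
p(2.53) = -0.02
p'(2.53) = 0.02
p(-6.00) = 0.00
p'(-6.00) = 0.00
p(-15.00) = 0.00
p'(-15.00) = 0.00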